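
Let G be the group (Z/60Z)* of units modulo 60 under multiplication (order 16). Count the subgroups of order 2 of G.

7

|G| = 16 and 2 | 16, so subgroups of order 2 are possible by Lagrange.
The subgroups of order 2 are: {1, 11}; {1, 19}; {1, 29}; {1, 31}; … (7 in all).
So G has 7 subgroups of order 2.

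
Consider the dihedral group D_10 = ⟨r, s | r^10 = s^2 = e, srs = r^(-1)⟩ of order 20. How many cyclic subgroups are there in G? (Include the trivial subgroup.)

14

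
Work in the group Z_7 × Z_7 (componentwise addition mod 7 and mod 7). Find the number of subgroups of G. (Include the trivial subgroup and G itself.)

10

|G| = 49, so by Lagrange every subgroup order divides 49. Divisors: 1, 7, 49.
Subgroups by order — order 1: 1; order 7: 8; order 49: 1.
Total: 1 + 8 + 1 = 10.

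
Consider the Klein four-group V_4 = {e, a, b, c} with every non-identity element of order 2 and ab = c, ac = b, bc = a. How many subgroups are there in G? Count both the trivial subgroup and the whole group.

5

|G| = 4, so by Lagrange every subgroup order divides 4. Divisors: 1, 2, 4.
Subgroups by order — order 1: 1; order 2: 3; order 4: 1.
Total: 1 + 3 + 1 = 5.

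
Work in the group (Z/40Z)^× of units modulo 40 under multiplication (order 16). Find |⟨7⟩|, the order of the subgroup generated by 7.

4

Compute successive powers of 7 mod 40: 7, 9, 23, 1; 7^4 ≡ 1 (mod 40).
So |⟨7⟩| = 4.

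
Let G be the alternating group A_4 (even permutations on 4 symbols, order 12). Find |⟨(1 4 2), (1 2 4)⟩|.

3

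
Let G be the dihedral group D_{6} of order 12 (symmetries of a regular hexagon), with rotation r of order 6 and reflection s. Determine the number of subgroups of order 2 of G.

7

|G| = 12 and 2 | 12, so subgroups of order 2 are possible by Lagrange.
The subgroups of order 2 are: {e, r^2s}; {e, r^3}; {e, r^3s}; {e, r^4s}; … (7 in all).
So G has 7 subgroups of order 2.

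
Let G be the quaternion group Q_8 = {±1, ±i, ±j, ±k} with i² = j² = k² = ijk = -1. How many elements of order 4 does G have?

6

The elements of order 4 are: i, -i, j, -j, k, -k.
That's 6.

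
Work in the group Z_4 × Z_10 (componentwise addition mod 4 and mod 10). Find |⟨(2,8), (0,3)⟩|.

|⟨(2,8)⟩| = 10 and |⟨(0,3)⟩| = 10, so |H| is a multiple of lcm(10, 10) = 10 and divides |G| = 40.
Closing under the operation: H = {(0,0), (0,1), (0,2), (0,3), (0,4), (0,5), (0,6), (0,7), (0,8), (0,9), (2,0), (2,1), (2,2), (2,3), (2,4), (2,5), (2,6), (2,7), (2,8), (2,9)}, so |H| = 20.

20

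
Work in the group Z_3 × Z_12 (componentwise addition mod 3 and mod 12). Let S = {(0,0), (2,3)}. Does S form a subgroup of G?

No

(2,3) ∈ S but its inverse (1,9) ∉ S, so S is not a subgroup.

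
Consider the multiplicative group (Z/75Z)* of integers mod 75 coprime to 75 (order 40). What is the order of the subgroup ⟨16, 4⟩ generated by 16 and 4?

|⟨16⟩| = 5 and |⟨4⟩| = 10, so |H| is a multiple of lcm(5, 10) = 10 and divides |G| = 40.
Closing under the operation: H = {1, 4, 16, 19, 31, 34, 46, 49, 61, 64}, so |H| = 10.

10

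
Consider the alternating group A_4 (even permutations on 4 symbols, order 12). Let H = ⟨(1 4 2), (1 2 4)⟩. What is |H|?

|⟨(1 4 2)⟩| = 3 and |⟨(1 2 4)⟩| = 3, so |H| is a multiple of lcm(3, 3) = 3 and divides |G| = 12.
Closing under the operation: H = {e, (1 2 4), (1 4 2)}, so |H| = 3.

3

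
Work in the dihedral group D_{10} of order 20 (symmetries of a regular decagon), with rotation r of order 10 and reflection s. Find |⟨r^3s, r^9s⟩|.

|⟨r^3s⟩| = 2 and |⟨r^9s⟩| = 2, so |H| is a multiple of lcm(2, 2) = 2 and divides |G| = 20.
Closing under the operation: H = {e, r^2, r^4, r^6, r^8, rs, r^3s, r^5s, r^7s, r^9s}, so |H| = 10.

10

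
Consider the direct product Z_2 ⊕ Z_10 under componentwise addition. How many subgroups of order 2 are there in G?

|G| = 20 and 2 | 20, so subgroups of order 2 are possible by Lagrange.
The subgroups of order 2 are: {(0,0), (0,5)}; {(0,0), (1,0)}; {(0,0), (1,5)}.
So G has 3 subgroups of order 2.

3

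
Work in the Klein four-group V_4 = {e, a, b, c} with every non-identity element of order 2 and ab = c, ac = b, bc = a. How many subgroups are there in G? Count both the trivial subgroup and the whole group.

5

|G| = 4, so by Lagrange every subgroup order divides 4. Divisors: 1, 2, 4.
Subgroups by order — order 1: 1; order 2: 3; order 4: 1.
Total: 1 + 3 + 1 = 5.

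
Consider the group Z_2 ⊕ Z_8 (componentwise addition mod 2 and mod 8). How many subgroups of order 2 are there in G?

3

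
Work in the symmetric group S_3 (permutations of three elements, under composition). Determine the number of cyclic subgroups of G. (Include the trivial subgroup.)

Each element a generates a cyclic subgroup ⟨a⟩; distinct elements may generate the same one (a cyclic group of order d has φ(d) generators).
Cyclic subgroups by order — order 1: 1; order 2: 3; order 3: 1.
Total: 5.

5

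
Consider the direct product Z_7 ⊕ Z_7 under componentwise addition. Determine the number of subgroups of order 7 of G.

|G| = 49 and 7 | 49, so subgroups of order 7 are possible by Lagrange.
The subgroups of order 7 are: {(0,0), (0,1), (0,2), (0,3), (0,4), (0,5), (0,6)}; {(0,0), (1,0), (2,0), (3,0), (4,0), (5,0), (6,0)}; {(0,0), (1,1), (2,2), (3,3), (4,4), (5,5), (6,6)}; {(0,0), (1,2), (2,4), (3,6), (4,1), (5,3), (6,5)}; … (8 in all).
So G has 8 subgroups of order 7.

8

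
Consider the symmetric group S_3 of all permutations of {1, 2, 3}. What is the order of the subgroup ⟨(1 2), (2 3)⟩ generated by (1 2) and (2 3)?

|⟨(1 2)⟩| = 2 and |⟨(2 3)⟩| = 2, so |H| is a multiple of lcm(2, 2) = 2 and divides |G| = 6.
Closing {(1 2), (2 3)} under the group operation gives all of G, so |H| = 6.

6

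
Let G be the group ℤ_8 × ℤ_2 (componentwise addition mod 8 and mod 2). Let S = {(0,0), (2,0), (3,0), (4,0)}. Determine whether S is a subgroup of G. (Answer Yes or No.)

No

(2,0) ∈ S but its inverse (6,0) ∉ S, so S is not a subgroup.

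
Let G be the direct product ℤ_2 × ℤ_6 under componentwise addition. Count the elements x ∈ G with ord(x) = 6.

An element (a,b) has order lcm(ord(a), ord(b)); count pairs with lcm equal to 6.
Enumerating gives 6 such elements.

6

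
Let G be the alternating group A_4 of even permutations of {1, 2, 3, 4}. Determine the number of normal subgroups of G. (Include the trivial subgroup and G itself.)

3

G has 10 subgroups. Checking conjugation-invariance by order — order 1: 1/1 normal; order 2: 0/3 normal; order 3: 0/4 normal; order 4: 1/1 normal; order 12: 1/1 normal.
Total normal subgroups: 3.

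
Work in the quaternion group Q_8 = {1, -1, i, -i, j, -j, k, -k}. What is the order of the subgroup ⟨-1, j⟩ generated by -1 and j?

|⟨-1⟩| = 2 and |⟨j⟩| = 4, so |H| is a multiple of lcm(2, 4) = 4 and divides |G| = 8.
Closing under the operation: H = {1, -1, j, -j}, so |H| = 4.

4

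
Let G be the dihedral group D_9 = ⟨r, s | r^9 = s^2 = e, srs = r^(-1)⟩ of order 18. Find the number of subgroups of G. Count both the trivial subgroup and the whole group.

16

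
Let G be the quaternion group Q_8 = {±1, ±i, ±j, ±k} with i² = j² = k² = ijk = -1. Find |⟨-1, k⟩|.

|⟨-1⟩| = 2 and |⟨k⟩| = 4, so |H| is a multiple of lcm(2, 4) = 4 and divides |G| = 8.
Closing under the operation: H = {1, -1, k, -k}, so |H| = 4.

4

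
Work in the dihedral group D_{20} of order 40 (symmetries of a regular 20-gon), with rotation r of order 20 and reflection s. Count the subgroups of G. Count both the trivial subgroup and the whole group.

48

|G| = 40, so by Lagrange every subgroup order divides 40. Divisors: 1, 2, 4, 5, 8, 10, 20, 40.
Subgroups by order — order 1: 1; order 2: 21; order 4: 11; order 5: 1; order 8: 5; order 10: 5; order 20: 3; order 40: 1.
Total: 1 + 21 + 11 + 1 + 5 + 5 + 3 + 1 = 48.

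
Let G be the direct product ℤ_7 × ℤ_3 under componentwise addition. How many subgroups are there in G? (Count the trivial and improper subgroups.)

|G| = 21, so by Lagrange every subgroup order divides 21. Divisors: 1, 3, 7, 21.
Subgroups by order — order 1: 1; order 3: 1; order 7: 1; order 21: 1.
Total: 1 + 1 + 1 + 1 = 4.

4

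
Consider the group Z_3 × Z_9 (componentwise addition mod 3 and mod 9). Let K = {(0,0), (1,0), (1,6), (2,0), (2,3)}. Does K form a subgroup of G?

|K| = 5 does not divide |G| = 27, so by Lagrange K is not a subgroup.

No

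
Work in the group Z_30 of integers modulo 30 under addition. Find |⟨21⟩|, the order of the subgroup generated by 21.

In Z_30, the order of an element a is n/gcd(a, n).
gcd(21, 30) = 3, so |⟨21⟩| = 30/3 = 10.

10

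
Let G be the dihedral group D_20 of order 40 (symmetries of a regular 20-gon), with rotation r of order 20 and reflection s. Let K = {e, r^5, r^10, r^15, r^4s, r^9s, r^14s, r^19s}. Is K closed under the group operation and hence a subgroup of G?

|K| = 8 divides |G| = 40, consistent with Lagrange.
K contains the identity, every element's inverse is in K, and K is closed under ·: it is a subgroup.

Yes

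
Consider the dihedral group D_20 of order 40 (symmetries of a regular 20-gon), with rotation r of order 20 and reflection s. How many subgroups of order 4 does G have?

|G| = 40 and 4 | 40, so subgroups of order 4 are possible by Lagrange.
The subgroups of order 4 are: {e, r^10, s, r^10s}; {e, r^10, rs, r^11s}; {e, r^10, r^2s, r^12s}; {e, r^10, r^3s, r^13s}; … (11 in all).
So G has 11 subgroups of order 4.

11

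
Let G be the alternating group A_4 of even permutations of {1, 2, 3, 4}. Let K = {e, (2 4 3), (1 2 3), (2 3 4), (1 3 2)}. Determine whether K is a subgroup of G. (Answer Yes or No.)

No

|K| = 5 does not divide |G| = 12, so by Lagrange K is not a subgroup.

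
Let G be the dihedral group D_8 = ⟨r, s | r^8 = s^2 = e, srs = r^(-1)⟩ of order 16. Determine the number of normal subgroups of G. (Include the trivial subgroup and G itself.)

7

G has 19 subgroups. Checking conjugation-invariance by order — order 1: 1/1 normal; order 2: 1/9 normal; order 4: 1/5 normal; order 8: 3/3 normal; order 16: 1/1 normal.
Total normal subgroups: 7.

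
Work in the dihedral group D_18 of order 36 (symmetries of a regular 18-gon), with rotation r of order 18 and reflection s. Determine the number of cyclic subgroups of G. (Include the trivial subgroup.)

Each element a generates a cyclic subgroup ⟨a⟩; distinct elements may generate the same one (a cyclic group of order d has φ(d) generators).
Cyclic subgroups by order — order 1: 1; order 2: 19; order 3: 1; order 6: 1; order 9: 1; order 18: 1.
Total: 24.

24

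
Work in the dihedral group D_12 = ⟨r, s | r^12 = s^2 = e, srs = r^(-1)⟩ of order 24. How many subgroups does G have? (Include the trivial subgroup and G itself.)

|G| = 24, so by Lagrange every subgroup order divides 24. Divisors: 1, 2, 3, 4, 6, 8, 12, 24.
Subgroups by order — order 1: 1; order 2: 13; order 3: 1; order 4: 7; order 6: 5; order 8: 3; order 12: 3; order 24: 1.
Total: 1 + 13 + 1 + 7 + 5 + 3 + 3 + 1 = 34.

34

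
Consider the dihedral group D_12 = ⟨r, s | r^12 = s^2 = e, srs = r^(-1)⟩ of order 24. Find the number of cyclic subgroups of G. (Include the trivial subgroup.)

A cyclic subgroup of order d is generated by each of its φ(d) elements of order d, so the cyclic subgroups of order d number (#elements of order d)/φ(d).
Cyclic subgroups by order — order 1: 1; order 2: 13; order 3: 1; order 4: 1; order 6: 1; order 12: 1.
Total: 18.

18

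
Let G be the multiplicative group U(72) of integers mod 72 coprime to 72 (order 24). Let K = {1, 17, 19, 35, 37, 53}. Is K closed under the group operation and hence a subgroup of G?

No

Closure fails: 35 · 37 = 71 ∉ K. So K is not a subgroup.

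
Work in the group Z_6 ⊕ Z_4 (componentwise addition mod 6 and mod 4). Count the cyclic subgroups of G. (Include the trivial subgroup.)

12

Group the elements of G by the cyclic subgroup they generate; each cyclic subgroup of order d accounts for φ(d) elements.
Cyclic subgroups by order — order 1: 1; order 2: 3; order 3: 1; order 4: 2; order 6: 3; order 12: 2.
Total: 12.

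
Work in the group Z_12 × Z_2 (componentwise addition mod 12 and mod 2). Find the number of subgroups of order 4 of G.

|G| = 24 and 4 | 24, so subgroups of order 4 are possible by Lagrange.
The subgroups of order 4 are: {(0,0), (0,1), (6,0), (6,1)}; {(0,0), (3,0), (6,0), (9,0)}; {(0,0), (3,1), (6,0), (9,1)}.
So G has 3 subgroups of order 4.

3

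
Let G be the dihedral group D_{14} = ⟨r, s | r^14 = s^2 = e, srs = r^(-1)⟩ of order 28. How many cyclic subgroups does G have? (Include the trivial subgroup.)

18

A cyclic subgroup of order d is generated by each of its φ(d) elements of order d, so the cyclic subgroups of order d number (#elements of order d)/φ(d).
Cyclic subgroups by order — order 1: 1; order 2: 15; order 7: 1; order 14: 1.
Total: 18.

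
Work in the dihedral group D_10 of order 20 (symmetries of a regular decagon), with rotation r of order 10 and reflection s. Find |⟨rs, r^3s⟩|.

10

|⟨rs⟩| = 2 and |⟨r^3s⟩| = 2, so |H| is a multiple of lcm(2, 2) = 2 and divides |G| = 20.
Closing under the operation: H = {e, r^2, r^4, r^6, r^8, rs, r^3s, r^5s, r^7s, r^9s}, so |H| = 10.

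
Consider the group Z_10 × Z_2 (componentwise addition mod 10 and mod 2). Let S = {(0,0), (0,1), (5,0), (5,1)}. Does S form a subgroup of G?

|S| = 4 divides |G| = 20, consistent with Lagrange.
S contains the identity, every element's inverse is in S, and S is closed under +: it is a subgroup.

Yes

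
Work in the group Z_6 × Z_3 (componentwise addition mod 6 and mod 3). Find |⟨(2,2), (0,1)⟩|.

9

|⟨(2,2)⟩| = 3 and |⟨(0,1)⟩| = 3, so |H| is a multiple of lcm(3, 3) = 3 and divides |G| = 18.
Closing under the operation: H = {(0,0), (0,1), (0,2), (2,0), (2,1), (2,2), (4,0), (4,1), (4,2)}, so |H| = 9.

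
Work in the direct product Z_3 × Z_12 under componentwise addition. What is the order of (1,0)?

3

The order of (1,0) in Z_3 × Z_12 is lcm(ord(1) in Z_3, ord(0) in Z_12).
ord(1) = 3 and ord(0) = 1, so |⟨(1,0)⟩| = lcm(3, 1) = 3.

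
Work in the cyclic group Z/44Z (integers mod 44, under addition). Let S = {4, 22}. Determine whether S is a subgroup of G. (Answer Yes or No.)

No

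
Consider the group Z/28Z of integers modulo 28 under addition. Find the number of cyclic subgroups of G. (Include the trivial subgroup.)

6

Each element a generates a cyclic subgroup ⟨a⟩; distinct elements may generate the same one (a cyclic group of order d has φ(d) generators).
Cyclic subgroups by order — order 1: 1; order 2: 1; order 4: 1; order 7: 1; order 14: 1; order 28: 1.
Total: 6.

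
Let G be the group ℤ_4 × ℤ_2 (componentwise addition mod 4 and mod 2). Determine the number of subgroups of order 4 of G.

3

|G| = 8 and 4 | 8, so subgroups of order 4 are possible by Lagrange.
The subgroups of order 4 are: {(0,0), (0,1), (2,0), (2,1)}; {(0,0), (1,0), (2,0), (3,0)}; {(0,0), (1,1), (2,0), (3,1)}.
So G has 3 subgroups of order 4.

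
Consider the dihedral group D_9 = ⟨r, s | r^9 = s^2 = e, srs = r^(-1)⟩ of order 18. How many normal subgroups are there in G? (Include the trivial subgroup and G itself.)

4

G has 16 subgroups. Checking conjugation-invariance by order — order 1: 1/1 normal; order 2: 0/9 normal; order 3: 1/1 normal; order 6: 0/3 normal; order 9: 1/1 normal; order 18: 1/1 normal.
Total normal subgroups: 4.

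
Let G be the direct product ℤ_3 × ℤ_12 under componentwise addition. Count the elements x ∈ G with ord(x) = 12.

16

An element (a,b) has order lcm(ord(a), ord(b)); count pairs with lcm equal to 12.
Enumerating gives 16 such elements.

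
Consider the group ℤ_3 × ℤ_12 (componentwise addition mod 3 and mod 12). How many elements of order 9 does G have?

0

An element (a,b) has order lcm(ord(a), ord(b)); count pairs with lcm equal to 9.
Enumerating gives 0 such elements.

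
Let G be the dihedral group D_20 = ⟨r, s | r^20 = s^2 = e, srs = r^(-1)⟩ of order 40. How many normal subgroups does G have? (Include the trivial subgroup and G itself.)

9

G has 48 subgroups. Checking conjugation-invariance by order — order 1: 1/1 normal; order 2: 1/21 normal; order 4: 1/11 normal; order 5: 1/1 normal; order 8: 0/5 normal; order 10: 1/5 normal; order 20: 3/3 normal; order 40: 1/1 normal.
Total normal subgroups: 9.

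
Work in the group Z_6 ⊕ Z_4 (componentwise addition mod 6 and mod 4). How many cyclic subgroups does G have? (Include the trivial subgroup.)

12

Group the elements of G by the cyclic subgroup they generate; each cyclic subgroup of order d accounts for φ(d) elements.
Cyclic subgroups by order — order 1: 1; order 2: 3; order 3: 1; order 4: 2; order 6: 3; order 12: 2.
Total: 12.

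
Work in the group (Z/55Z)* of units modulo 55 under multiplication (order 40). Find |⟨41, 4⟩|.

20

|⟨41⟩| = 10 and |⟨4⟩| = 10, so |H| is a multiple of lcm(10, 10) = 10 and divides |G| = 40.
Closing under the operation: H = {1, 4, 6, 9, 14, 16, 19, 21, 24, 26, 29, 31, 34, 36, 39, 41, 46, 49, 51, 54}, so |H| = 20.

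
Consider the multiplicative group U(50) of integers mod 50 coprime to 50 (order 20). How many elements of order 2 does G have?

1

The elements of order 2 are: 49.
That's 1.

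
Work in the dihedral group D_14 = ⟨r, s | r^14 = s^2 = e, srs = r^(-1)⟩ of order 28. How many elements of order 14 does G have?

6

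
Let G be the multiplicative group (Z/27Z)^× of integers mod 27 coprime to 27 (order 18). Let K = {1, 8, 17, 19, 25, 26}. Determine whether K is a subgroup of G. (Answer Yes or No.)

19 ∈ K but its inverse 10 ∉ K, so K is not a subgroup.

No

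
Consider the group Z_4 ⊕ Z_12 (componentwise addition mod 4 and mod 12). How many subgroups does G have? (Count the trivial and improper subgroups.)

30

|G| = 48, so by Lagrange every subgroup order divides 48. Divisors: 1, 2, 3, 4, 6, 8, 12, 16, 24, 48.
Subgroups by order — order 1: 1; order 2: 3; order 3: 1; order 4: 7; order 6: 3; order 8: 3; order 12: 7; order 16: 1; order 24: 3; order 48: 1.
Total: 1 + 3 + 1 + 7 + 3 + 3 + 7 + 1 + 3 + 1 = 30.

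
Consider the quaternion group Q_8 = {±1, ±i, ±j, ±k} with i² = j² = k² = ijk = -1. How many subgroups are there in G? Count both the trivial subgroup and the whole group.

6

|G| = 8, so by Lagrange every subgroup order divides 8. Divisors: 1, 2, 4, 8.
Subgroups by order — order 1: 1; order 2: 1; order 4: 3; order 8: 1.
Total: 1 + 1 + 3 + 1 = 6.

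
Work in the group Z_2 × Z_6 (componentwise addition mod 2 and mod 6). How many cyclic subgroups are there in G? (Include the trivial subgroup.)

A cyclic subgroup of order d is generated by each of its φ(d) elements of order d, so the cyclic subgroups of order d number (#elements of order d)/φ(d).
Cyclic subgroups by order — order 1: 1; order 2: 3; order 3: 1; order 6: 3.
Total: 8.

8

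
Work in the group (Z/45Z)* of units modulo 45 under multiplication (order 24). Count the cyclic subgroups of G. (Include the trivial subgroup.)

A cyclic subgroup of order d is generated by each of its φ(d) elements of order d, so the cyclic subgroups of order d number (#elements of order d)/φ(d).
Cyclic subgroups by order — order 1: 1; order 2: 3; order 3: 1; order 4: 2; order 6: 3; order 12: 2.
Total: 12.

12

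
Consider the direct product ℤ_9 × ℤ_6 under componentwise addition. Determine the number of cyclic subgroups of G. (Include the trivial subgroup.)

16

Each element a generates a cyclic subgroup ⟨a⟩; distinct elements may generate the same one (a cyclic group of order d has φ(d) generators).
Cyclic subgroups by order — order 1: 1; order 2: 1; order 3: 4; order 6: 4; order 9: 3; order 18: 3.
Total: 16.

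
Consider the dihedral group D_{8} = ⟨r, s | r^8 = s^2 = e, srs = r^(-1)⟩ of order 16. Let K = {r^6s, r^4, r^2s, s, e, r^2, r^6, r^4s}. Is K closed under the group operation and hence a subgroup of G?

|K| = 8 divides |G| = 16, consistent with Lagrange.
K contains the identity, every element's inverse is in K, and K is closed under ·: it is a subgroup.

Yes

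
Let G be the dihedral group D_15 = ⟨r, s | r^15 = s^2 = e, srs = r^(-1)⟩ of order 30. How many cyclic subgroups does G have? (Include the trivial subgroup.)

19

Each element a generates a cyclic subgroup ⟨a⟩; distinct elements may generate the same one (a cyclic group of order d has φ(d) generators).
Cyclic subgroups by order — order 1: 1; order 2: 15; order 3: 1; order 5: 1; order 15: 1.
Total: 19.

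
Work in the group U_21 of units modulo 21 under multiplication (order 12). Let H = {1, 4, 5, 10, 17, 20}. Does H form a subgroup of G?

No

4 ∈ H but its inverse 16 ∉ H, so H is not a subgroup.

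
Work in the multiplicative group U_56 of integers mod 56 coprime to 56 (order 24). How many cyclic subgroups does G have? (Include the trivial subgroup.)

Group the elements of G by the cyclic subgroup they generate; each cyclic subgroup of order d accounts for φ(d) elements.
Cyclic subgroups by order — order 1: 1; order 2: 7; order 3: 1; order 6: 7.
Total: 16.

16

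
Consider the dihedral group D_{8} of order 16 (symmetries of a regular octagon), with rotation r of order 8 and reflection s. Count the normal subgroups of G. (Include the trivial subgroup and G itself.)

7

G has 19 subgroups. Checking conjugation-invariance by order — order 1: 1/1 normal; order 2: 1/9 normal; order 4: 1/5 normal; order 8: 3/3 normal; order 16: 1/1 normal.
Total normal subgroups: 7.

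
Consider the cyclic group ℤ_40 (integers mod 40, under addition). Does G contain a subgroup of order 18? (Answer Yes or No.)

18 does not divide |G| = 40, so by Lagrange no subgroup of order 18 exists.

No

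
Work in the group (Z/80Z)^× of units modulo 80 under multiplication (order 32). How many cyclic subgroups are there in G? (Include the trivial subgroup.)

Group the elements of G by the cyclic subgroup they generate; each cyclic subgroup of order d accounts for φ(d) elements.
Cyclic subgroups by order — order 1: 1; order 2: 7; order 4: 12.
Total: 20.

20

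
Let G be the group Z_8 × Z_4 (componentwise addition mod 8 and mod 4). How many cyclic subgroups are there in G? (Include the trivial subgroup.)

14

Group the elements of G by the cyclic subgroup they generate; each cyclic subgroup of order d accounts for φ(d) elements.
Cyclic subgroups by order — order 1: 1; order 2: 3; order 4: 6; order 8: 4.
Total: 14.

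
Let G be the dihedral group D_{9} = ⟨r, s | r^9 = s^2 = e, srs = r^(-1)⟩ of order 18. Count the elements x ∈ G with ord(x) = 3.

2

The elements of order 3 are: r^3, r^6.
That's 2.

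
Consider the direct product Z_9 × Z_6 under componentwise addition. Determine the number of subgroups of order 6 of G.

4

|G| = 54 and 6 | 54, so subgroups of order 6 are possible by Lagrange.
The subgroups of order 6 are: {(0,0), (0,1), (0,2), (0,3), (0,4), (0,5)}; {(0,0), (0,3), (3,0), (3,3), (6,0), (6,3)}; {(0,0), (0,3), (3,1), (3,4), (6,2), (6,5)}; {(0,0), (0,3), (3,2), (3,5), (6,1), (6,4)}.
So G has 4 subgroups of order 6.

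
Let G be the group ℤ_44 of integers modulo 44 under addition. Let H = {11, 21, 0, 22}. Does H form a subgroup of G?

No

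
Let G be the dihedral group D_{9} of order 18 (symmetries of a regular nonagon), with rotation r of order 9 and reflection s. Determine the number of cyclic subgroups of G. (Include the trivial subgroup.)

Group the elements of G by the cyclic subgroup they generate; each cyclic subgroup of order d accounts for φ(d) elements.
Cyclic subgroups by order — order 1: 1; order 2: 9; order 3: 1; order 9: 1.
Total: 12.

12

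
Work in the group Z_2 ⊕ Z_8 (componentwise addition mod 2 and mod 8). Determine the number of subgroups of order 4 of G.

3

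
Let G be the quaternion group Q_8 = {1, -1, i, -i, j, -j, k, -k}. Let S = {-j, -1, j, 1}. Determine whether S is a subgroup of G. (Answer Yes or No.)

|S| = 4 divides |G| = 8, consistent with Lagrange.
S contains the identity, every element's inverse is in S, and S is closed under ·: it is a subgroup.
In fact S = ⟨j⟩.

Yes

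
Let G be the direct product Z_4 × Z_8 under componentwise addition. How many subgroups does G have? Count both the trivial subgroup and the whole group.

|G| = 32, so by Lagrange every subgroup order divides 32. Divisors: 1, 2, 4, 8, 16, 32.
Subgroups by order — order 1: 1; order 2: 3; order 4: 7; order 8: 7; order 16: 3; order 32: 1.
Total: 1 + 3 + 7 + 7 + 3 + 1 = 22.

22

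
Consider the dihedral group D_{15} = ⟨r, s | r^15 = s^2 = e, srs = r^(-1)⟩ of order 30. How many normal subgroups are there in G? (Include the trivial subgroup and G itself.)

G has 28 subgroups. Checking conjugation-invariance by order — order 1: 1/1 normal; order 2: 0/15 normal; order 3: 1/1 normal; order 5: 1/1 normal; order 6: 0/5 normal; order 10: 0/3 normal; order 15: 1/1 normal; order 30: 1/1 normal.
Total normal subgroups: 5.

5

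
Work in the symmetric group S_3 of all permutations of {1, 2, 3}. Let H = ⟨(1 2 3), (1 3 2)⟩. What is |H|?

3

|⟨(1 2 3)⟩| = 3 and |⟨(1 3 2)⟩| = 3, so |H| is a multiple of lcm(3, 3) = 3 and divides |G| = 6.
Closing under the operation: H = {e, (1 2 3), (1 3 2)}, so |H| = 3.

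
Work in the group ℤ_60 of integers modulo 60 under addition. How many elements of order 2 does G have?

1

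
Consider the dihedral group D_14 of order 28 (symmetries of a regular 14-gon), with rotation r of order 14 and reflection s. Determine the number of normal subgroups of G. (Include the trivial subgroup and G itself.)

7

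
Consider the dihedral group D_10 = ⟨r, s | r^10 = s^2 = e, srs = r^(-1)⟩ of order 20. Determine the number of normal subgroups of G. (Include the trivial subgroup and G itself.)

G has 22 subgroups. Checking conjugation-invariance by order — order 1: 1/1 normal; order 2: 1/11 normal; order 4: 0/5 normal; order 5: 1/1 normal; order 10: 3/3 normal; order 20: 1/1 normal.
Total normal subgroups: 7.

7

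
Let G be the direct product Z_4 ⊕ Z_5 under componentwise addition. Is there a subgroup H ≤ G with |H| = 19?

No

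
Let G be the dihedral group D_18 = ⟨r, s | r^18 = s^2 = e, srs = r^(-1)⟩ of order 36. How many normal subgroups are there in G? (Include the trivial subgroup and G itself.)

9

G has 45 subgroups. Checking conjugation-invariance by order — order 1: 1/1 normal; order 2: 1/19 normal; order 3: 1/1 normal; order 4: 0/9 normal; order 6: 1/7 normal; order 9: 1/1 normal; order 12: 0/3 normal; order 18: 3/3 normal; order 36: 1/1 normal.
Total normal subgroups: 9.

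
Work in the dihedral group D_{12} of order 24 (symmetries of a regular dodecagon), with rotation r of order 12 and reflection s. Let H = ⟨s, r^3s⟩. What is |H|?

|⟨s⟩| = 2 and |⟨r^3s⟩| = 2, so |H| is a multiple of lcm(2, 2) = 2 and divides |G| = 24.
Closing under the operation: H = {e, r^3, r^6, r^9, s, r^3s, r^6s, r^9s}, so |H| = 8.

8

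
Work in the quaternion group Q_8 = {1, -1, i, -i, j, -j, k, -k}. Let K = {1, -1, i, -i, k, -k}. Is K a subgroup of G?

No

|K| = 6 does not divide |G| = 8, so by Lagrange K is not a subgroup.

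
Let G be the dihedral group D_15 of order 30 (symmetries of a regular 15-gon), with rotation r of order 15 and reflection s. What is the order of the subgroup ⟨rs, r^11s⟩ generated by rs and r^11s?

6

|⟨rs⟩| = 2 and |⟨r^11s⟩| = 2, so |H| is a multiple of lcm(2, 2) = 2 and divides |G| = 30.
Closing under the operation: H = {e, r^5, r^10, rs, r^6s, r^11s}, so |H| = 6.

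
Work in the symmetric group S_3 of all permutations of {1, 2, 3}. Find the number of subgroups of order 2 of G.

3

|G| = 6 and 2 | 6, so subgroups of order 2 are possible by Lagrange.
The subgroups of order 2 are: {e, (1 2)}; {e, (1 3)}; {e, (2 3)}.
So G has 3 subgroups of order 2.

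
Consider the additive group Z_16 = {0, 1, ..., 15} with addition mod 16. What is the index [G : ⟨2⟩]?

|⟨2⟩| = 8 and |G| = 16.
By Lagrange, [G : H] = |G|/|H| = 16/8 = 2.

2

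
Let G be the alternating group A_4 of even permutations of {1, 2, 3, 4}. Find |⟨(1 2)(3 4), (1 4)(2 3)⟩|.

|⟨(1 2)(3 4)⟩| = 2 and |⟨(1 4)(2 3)⟩| = 2, so |H| is a multiple of lcm(2, 2) = 2 and divides |G| = 12.
Closing under the operation: H = {e, (1 2)(3 4), (1 3)(2 4), (1 4)(2 3)}, so |H| = 4.

4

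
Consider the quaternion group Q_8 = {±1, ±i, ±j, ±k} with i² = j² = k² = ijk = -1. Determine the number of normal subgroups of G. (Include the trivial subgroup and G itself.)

6

G has 6 subgroups. Checking conjugation-invariance by order — order 1: 1/1 normal; order 2: 1/1 normal; order 4: 3/3 normal; order 8: 1/1 normal.
Total normal subgroups: 6.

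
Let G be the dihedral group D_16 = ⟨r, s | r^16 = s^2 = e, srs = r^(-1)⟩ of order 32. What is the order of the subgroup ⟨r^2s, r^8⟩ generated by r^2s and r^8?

|⟨r^2s⟩| = 2 and |⟨r^8⟩| = 2, so |H| is a multiple of lcm(2, 2) = 2 and divides |G| = 32.
Closing under the operation: H = {e, r^8, r^2s, r^10s}, so |H| = 4.

4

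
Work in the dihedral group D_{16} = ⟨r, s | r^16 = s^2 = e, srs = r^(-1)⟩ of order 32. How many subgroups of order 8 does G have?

|G| = 32 and 8 | 32, so subgroups of order 8 are possible by Lagrange.
The subgroups of order 8 are: {e, r^2, r^4, r^6, r^8, r^10, r^12, r^14}; {e, r^4, r^8, r^12, r^2s, r^6s, r^10s, r^14s}; {e, r^4, r^8, r^12, r^3s, r^7s, r^11s, r^15s}; {e, r^4, r^8, r^12, s, r^4s, r^8s, r^12s}; … (5 in all).
So G has 5 subgroups of order 8.

5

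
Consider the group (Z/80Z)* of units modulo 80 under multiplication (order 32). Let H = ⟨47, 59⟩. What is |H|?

16

|⟨47⟩| = 4 and |⟨59⟩| = 4, so |H| is a multiple of lcm(4, 4) = 4 and divides |G| = 32.
Closing under the operation: H = {1, 7, 9, 11, 13, 19, 23, 37, 41, 47, 49, 51, 53, 59, 63, 77}, so |H| = 16.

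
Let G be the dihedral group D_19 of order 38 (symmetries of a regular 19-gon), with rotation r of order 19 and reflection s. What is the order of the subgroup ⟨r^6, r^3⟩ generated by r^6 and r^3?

|⟨r^6⟩| = 19 and |⟨r^3⟩| = 19, so |H| is a multiple of lcm(19, 19) = 19 and divides |G| = 38.
Closing under the operation: H = {e, r, r^2, r^3, r^4, r^5, r^6, r^7, r^8, r^9, r^10, r^11, r^12, r^13, r^14, r^15, r^16, r^17, r^18}, so |H| = 19.

19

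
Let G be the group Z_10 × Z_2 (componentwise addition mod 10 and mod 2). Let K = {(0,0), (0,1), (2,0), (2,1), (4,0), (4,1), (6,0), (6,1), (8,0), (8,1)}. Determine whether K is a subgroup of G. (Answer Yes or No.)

|K| = 10 divides |G| = 20, consistent with Lagrange.
K contains the identity, every element's inverse is in K, and K is closed under +: it is a subgroup.
In fact K = ⟨(2,1)⟩.

Yes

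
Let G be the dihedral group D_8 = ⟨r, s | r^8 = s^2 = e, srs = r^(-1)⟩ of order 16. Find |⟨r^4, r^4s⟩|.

|⟨r^4⟩| = 2 and |⟨r^4s⟩| = 2, so |H| is a multiple of lcm(2, 2) = 2 and divides |G| = 16.
Closing under the operation: H = {e, r^4, s, r^4s}, so |H| = 4.

4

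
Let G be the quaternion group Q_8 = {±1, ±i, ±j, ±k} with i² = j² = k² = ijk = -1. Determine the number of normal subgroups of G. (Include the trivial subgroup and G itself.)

6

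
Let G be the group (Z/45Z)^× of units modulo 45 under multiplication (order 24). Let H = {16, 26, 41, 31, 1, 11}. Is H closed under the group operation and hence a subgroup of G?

Yes

|H| = 6 divides |G| = 24, consistent with Lagrange.
H contains the identity, every element's inverse is in H, and H is closed under ·: it is a subgroup.
In fact H = ⟨41⟩.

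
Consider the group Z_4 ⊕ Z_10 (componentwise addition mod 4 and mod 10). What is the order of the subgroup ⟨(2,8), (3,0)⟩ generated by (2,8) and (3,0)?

20

|⟨(2,8)⟩| = 10 and |⟨(3,0)⟩| = 4, so |H| is a multiple of lcm(10, 4) = 20 and divides |G| = 40.
Closing under the operation: H = {(0,0), (0,2), (0,4), (0,6), (0,8), (1,0), (1,2), (1,4), (1,6), (1,8), (2,0), (2,2), (2,4), (2,6), (2,8), (3,0), (3,2), (3,4), (3,6), (3,8)}, so |H| = 20.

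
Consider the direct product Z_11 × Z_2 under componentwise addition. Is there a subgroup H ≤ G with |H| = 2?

Yes

2 | 22. A subgroup of order 2 is {(0,0), (0,1)}.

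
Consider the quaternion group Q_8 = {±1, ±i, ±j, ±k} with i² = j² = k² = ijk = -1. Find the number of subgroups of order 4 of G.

|G| = 8 and 4 | 8, so subgroups of order 4 are possible by Lagrange.
The subgroups of order 4 are: {1, -1, i, -i}; {1, -1, j, -j}; {1, -1, k, -k}.
So G has 3 subgroups of order 4.

3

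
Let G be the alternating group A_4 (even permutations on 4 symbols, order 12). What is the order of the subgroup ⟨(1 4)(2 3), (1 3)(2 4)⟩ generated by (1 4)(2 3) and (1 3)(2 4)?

4

|⟨(1 4)(2 3)⟩| = 2 and |⟨(1 3)(2 4)⟩| = 2, so |H| is a multiple of lcm(2, 2) = 2 and divides |G| = 12.
Closing under the operation: H = {e, (1 2)(3 4), (1 3)(2 4), (1 4)(2 3)}, so |H| = 4.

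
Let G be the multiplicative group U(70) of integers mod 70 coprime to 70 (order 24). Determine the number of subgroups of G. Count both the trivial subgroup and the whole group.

|G| = 24, so by Lagrange every subgroup order divides 24. Divisors: 1, 2, 3, 4, 6, 8, 12, 24.
Subgroups by order — order 1: 1; order 2: 3; order 3: 1; order 4: 3; order 6: 3; order 8: 1; order 12: 3; order 24: 1.
Total: 1 + 3 + 1 + 3 + 3 + 1 + 3 + 1 = 16.

16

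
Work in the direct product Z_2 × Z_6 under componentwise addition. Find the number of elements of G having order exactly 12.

An element (a,b) has order lcm(ord(a), ord(b)); count pairs with lcm equal to 12.
Enumerating gives 0 such elements.

0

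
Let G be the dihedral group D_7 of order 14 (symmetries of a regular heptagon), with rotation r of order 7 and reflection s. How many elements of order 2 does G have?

7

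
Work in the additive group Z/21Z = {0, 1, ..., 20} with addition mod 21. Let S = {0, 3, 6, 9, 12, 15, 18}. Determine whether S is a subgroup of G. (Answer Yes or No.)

|S| = 7 divides |G| = 21, consistent with Lagrange.
S contains the identity, every element's inverse is in S, and S is closed under +: it is a subgroup.
In fact S = ⟨18⟩.

Yes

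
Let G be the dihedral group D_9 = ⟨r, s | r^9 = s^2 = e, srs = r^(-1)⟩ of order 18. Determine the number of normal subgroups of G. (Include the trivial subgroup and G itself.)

G has 16 subgroups. Checking conjugation-invariance by order — order 1: 1/1 normal; order 2: 0/9 normal; order 3: 1/1 normal; order 6: 0/3 normal; order 9: 1/1 normal; order 18: 1/1 normal.
Total normal subgroups: 4.

4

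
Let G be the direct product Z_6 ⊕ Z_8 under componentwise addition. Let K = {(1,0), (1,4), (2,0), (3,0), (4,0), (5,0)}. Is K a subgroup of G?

No

The identity (0,0) ∉ K, so K is not a subgroup.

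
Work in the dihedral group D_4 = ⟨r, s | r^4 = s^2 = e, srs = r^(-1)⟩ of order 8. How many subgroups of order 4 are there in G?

3

|G| = 8 and 4 | 8, so subgroups of order 4 are possible by Lagrange.
The subgroups of order 4 are: {e, r, r^2, r^3}; {e, r^2, s, r^2s}; {e, r^2, rs, r^3s}.
So G has 3 subgroups of order 4.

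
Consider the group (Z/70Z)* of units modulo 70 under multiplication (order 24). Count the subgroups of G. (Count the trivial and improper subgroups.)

|G| = 24, so by Lagrange every subgroup order divides 24. Divisors: 1, 2, 3, 4, 6, 8, 12, 24.
Subgroups by order — order 1: 1; order 2: 3; order 3: 1; order 4: 3; order 6: 3; order 8: 1; order 12: 3; order 24: 1.
Total: 1 + 3 + 1 + 3 + 3 + 1 + 3 + 1 = 16.

16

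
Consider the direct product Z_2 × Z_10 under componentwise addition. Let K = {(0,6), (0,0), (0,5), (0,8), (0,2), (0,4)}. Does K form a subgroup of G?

No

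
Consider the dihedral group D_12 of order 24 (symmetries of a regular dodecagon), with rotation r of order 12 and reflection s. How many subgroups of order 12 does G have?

3

|G| = 24 and 12 | 24, so subgroups of order 12 are possible by Lagrange.
The subgroups of order 12 are: {e, r, r^2, r^3, r^4, r^5, r^6, r^7, r^8, r^9, r^10, r^11}; {e, r^2, r^4, r^6, r^8, r^10, s, r^2s, r^4s, r^6s, r^8s, r^10s}; {e, r^2, r^4, r^6, r^8, r^10, rs, r^3s, r^5s, r^7s, r^9s, r^11s}.
So G has 3 subgroups of order 12.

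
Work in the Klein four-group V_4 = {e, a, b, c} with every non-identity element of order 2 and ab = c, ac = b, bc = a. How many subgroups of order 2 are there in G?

3

|G| = 4 and 2 | 4, so subgroups of order 2 are possible by Lagrange.
The subgroups of order 2 are: {e, a}; {e, b}; {e, c}.
So G has 3 subgroups of order 2.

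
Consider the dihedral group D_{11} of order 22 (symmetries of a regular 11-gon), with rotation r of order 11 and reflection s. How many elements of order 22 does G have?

0

No element of G has order 22 (even though 22 | 22).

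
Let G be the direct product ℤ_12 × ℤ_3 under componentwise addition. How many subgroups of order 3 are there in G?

|G| = 36 and 3 | 36, so subgroups of order 3 are possible by Lagrange.
The subgroups of order 3 are: {(0,0), (0,1), (0,2)}; {(0,0), (4,0), (8,0)}; {(0,0), (4,1), (8,2)}; {(0,0), (4,2), (8,1)}.
So G has 4 subgroups of order 3.

4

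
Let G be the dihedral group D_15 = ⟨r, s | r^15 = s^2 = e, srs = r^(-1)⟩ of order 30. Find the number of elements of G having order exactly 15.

8

The elements of order 15 are: r, r^2, r^4, r^7, r^8, r^11, r^13, r^14.
That's 8.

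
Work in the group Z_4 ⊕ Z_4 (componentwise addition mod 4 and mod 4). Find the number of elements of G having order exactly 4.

12

An element (a,b) has order lcm(ord(a), ord(b)); count pairs with lcm equal to 4.
Enumerating gives 12 such elements.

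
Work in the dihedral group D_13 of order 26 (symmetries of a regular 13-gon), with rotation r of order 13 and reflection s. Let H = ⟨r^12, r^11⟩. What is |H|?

|⟨r^12⟩| = 13 and |⟨r^11⟩| = 13, so |H| is a multiple of lcm(13, 13) = 13 and divides |G| = 26.
Closing under the operation: H = {e, r, r^2, r^3, r^4, r^5, r^6, r^7, r^8, r^9, r^10, r^11, r^12}, so |H| = 13.

13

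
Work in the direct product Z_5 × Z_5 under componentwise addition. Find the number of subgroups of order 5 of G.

|G| = 25 and 5 | 25, so subgroups of order 5 are possible by Lagrange.
The subgroups of order 5 are: {(0,0), (0,1), (0,2), (0,3), (0,4)}; {(0,0), (1,0), (2,0), (3,0), (4,0)}; {(0,0), (1,1), (2,2), (3,3), (4,4)}; {(0,0), (1,2), (2,4), (3,1), (4,3)}; … (6 in all).
So G has 6 subgroups of order 5.

6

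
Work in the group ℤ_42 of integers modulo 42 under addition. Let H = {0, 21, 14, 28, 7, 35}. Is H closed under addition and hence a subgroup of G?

Yes

|H| = 6 divides |G| = 42, consistent with Lagrange.
H contains the identity, every element's inverse is in H, and H is closed under +: it is a subgroup.
In fact H = ⟨35⟩.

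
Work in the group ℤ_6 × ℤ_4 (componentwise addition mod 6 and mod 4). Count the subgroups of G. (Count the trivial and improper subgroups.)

|G| = 24, so by Lagrange every subgroup order divides 24. Divisors: 1, 2, 3, 4, 6, 8, 12, 24.
Subgroups by order — order 1: 1; order 2: 3; order 3: 1; order 4: 3; order 6: 3; order 8: 1; order 12: 3; order 24: 1.
Total: 1 + 3 + 1 + 3 + 3 + 1 + 3 + 1 = 16.

16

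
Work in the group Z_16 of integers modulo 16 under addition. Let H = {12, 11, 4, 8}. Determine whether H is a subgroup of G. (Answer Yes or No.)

The identity 0 ∉ H, so H is not a subgroup.

No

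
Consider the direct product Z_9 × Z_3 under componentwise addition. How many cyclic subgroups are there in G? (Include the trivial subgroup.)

8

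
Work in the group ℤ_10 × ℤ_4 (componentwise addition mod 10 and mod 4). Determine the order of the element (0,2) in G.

The order of (0,2) in Z_10 × Z_4 is lcm(ord(0) in Z_10, ord(2) in Z_4).
ord(0) = 1 and ord(2) = 2, so |⟨(0,2)⟩| = lcm(1, 2) = 2.

2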